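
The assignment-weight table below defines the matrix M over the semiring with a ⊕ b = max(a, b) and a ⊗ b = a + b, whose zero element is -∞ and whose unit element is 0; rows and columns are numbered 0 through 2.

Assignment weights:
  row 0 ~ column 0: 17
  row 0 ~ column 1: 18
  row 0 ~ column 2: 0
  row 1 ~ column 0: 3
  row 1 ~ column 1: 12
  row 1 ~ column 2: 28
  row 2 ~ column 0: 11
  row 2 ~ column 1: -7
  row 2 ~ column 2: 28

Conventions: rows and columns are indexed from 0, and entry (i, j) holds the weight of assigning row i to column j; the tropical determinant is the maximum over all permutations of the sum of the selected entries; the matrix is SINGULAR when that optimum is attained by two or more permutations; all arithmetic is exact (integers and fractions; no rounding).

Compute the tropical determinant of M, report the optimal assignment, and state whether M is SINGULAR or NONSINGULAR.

σ = (0, 1, 2): 17 + 12 + 28 = 57
σ = (0, 2, 1): 17 + 28 + (-7) = 38
σ = (1, 0, 2): 18 + 3 + 28 = 49
σ = (1, 2, 0): 18 + 28 + 11 = 57
σ = (2, 0, 1): 0 + 3 + (-7) = -4
σ = (2, 1, 0): 0 + 12 + 11 = 23
Optimal value attained by: σ = (0, 1, 2).
Answer: det⊕(M) = 57; verdict: SINGULAR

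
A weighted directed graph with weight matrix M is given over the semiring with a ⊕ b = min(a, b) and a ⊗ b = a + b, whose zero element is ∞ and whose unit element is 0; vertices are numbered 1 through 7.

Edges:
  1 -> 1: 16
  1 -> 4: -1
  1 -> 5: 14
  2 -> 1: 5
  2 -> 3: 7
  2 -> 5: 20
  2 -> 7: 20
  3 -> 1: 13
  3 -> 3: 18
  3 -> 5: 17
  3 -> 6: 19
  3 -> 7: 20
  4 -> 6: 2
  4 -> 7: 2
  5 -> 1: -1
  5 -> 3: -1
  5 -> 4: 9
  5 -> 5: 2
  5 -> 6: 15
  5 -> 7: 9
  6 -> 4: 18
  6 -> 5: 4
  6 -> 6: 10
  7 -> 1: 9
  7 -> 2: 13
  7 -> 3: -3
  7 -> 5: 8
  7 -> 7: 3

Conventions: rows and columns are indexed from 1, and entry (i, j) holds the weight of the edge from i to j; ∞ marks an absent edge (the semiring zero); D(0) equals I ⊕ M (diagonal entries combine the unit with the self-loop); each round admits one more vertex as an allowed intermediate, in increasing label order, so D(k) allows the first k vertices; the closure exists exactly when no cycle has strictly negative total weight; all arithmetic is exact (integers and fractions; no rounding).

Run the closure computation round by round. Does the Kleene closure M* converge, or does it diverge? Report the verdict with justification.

D(0):
  [0, ∞, ∞, -1, 14, ∞, ∞]
  [5, 0, 7, ∞, 20, ∞, 20]
  [13, ∞, 0, ∞, 17, 19, 20]
  [∞, ∞, ∞, 0, ∞, 2, 2]
  [-1, ∞, -1, 9, 0, 15, 9]
  [∞, ∞, ∞, 18, 4, 0, ∞]
  [9, 13, -3, ∞, 8, ∞, 0]
D(1):
  [0, ∞, ∞, -1, 14, ∞, ∞]
  [5, 0, 7, 4, 19, ∞, 20]
  [13, ∞, 0, 12, 17, 19, 20]
  [∞, ∞, ∞, 0, ∞, 2, 2]
  [-1, ∞, -1, -2, 0, 15, 9]
  [∞, ∞, ∞, 18, 4, 0, ∞]
  [9, 13, -3, 8, 8, ∞, 0]
D(2):
  [0, ∞, ∞, -1, 14, ∞, ∞]
  [5, 0, 7, 4, 19, ∞, 20]
  [13, ∞, 0, 12, 17, 19, 20]
  [∞, ∞, ∞, 0, ∞, 2, 2]
  [-1, ∞, -1, -2, 0, 15, 9]
  [∞, ∞, ∞, 18, 4, 0, ∞]
  [9, 13, -3, 8, 8, ∞, 0]
D(3):
  [0, ∞, ∞, -1, 14, ∞, ∞]
  [5, 0, 7, 4, 19, 26, 20]
  [13, ∞, 0, 12, 17, 19, 20]
  [∞, ∞, ∞, 0, ∞, 2, 2]
  [-1, ∞, -1, -2, 0, 15, 9]
  [∞, ∞, ∞, 18, 4, 0, ∞]
  [9, 13, -3, 8, 8, 16, 0]
D(4):
  [0, ∞, ∞, -1, 14, 1, 1]
  [5, 0, 7, 4, 19, 6, 6]
  [13, ∞, 0, 12, 17, 14, 14]
  [∞, ∞, ∞, 0, ∞, 2, 2]
  [-1, ∞, -1, -2, 0, 0, 0]
  [∞, ∞, ∞, 18, 4, 0, 20]
  [9, 13, -3, 8, 8, 10, 0]
D(5):
  [0, ∞, 13, -1, 14, 1, 1]
  [5, 0, 7, 4, 19, 6, 6]
  [13, ∞, 0, 12, 17, 14, 14]
  [∞, ∞, ∞, 0, ∞, 2, 2]
  [-1, ∞, -1, -2, 0, 0, 0]
  [3, ∞, 3, 2, 4, 0, 4]
  [7, 13, -3, 6, 8, 8, 0]
D(6):
  [0, ∞, 4, -1, 5, 1, 1]
  [5, 0, 7, 4, 10, 6, 6]
  [13, ∞, 0, 12, 17, 14, 14]
  [5, ∞, 5, 0, 6, 2, 2]
  [-1, ∞, -1, -2, 0, 0, 0]
  [3, ∞, 3, 2, 4, 0, 4]
  [7, 13, -3, 6, 8, 8, 0]
D(7):
  [0, 14, -2, -1, 5, 1, 1]
  [5, 0, 3, 4, 10, 6, 6]
  [13, 27, 0, 12, 17, 14, 14]
  [5, 15, -1, 0, 6, 2, 2]
  [-1, 13, -3, -2, 0, 0, 0]
  [3, 17, 1, 2, 4, 0, 4]
  [7, 13, -3, 6, 8, 8, 0]
Key observation: every diagonal entry stays at the unit through all rounds, so no improving cycle exists.
Answer: CONVERGES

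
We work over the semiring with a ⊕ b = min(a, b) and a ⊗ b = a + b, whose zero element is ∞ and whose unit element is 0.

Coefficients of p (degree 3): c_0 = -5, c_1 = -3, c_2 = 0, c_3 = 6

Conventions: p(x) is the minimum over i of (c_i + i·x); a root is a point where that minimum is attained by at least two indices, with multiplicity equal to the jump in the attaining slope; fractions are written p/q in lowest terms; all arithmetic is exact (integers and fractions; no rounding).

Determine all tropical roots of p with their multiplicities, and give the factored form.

hull edge (i=0, c=-5) to (i=1, c=-3): slope 2, span 1
hull edge (i=1, c=-3) to (i=2, c=0): slope 3, span 1
hull edge (i=2, c=0) to (i=3, c=6): slope 6, span 1
Factored form: p(x) = 6 ⊗ (x ⊕ (-6)) ⊗ (x ⊕ (-3)) ⊗ (x ⊕ (-2))
Answer: roots = -6 (mult 1), -3 (mult 1), -2 (mult 1)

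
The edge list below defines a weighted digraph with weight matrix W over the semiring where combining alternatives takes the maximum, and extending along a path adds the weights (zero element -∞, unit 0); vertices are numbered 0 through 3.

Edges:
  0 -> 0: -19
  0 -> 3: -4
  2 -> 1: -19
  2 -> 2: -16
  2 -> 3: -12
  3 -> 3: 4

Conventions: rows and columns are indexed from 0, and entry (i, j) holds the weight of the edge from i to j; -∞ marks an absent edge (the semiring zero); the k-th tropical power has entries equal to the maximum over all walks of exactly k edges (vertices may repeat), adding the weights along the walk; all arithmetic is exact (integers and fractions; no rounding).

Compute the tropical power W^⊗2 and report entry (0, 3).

W^⊗2:
  [-38, -∞, -∞, 0]
  [-∞, -∞, -∞, -∞]
  [-∞, -35, -32, -8]
  [-∞, -∞, -∞, 8]
Key observation: the optimum is the walk 0->3->3, with weight (-4) + 4 = 0.
Optimal value attained by: walk 0->3->3.
Answer: (W^⊗2)[0][3] = 0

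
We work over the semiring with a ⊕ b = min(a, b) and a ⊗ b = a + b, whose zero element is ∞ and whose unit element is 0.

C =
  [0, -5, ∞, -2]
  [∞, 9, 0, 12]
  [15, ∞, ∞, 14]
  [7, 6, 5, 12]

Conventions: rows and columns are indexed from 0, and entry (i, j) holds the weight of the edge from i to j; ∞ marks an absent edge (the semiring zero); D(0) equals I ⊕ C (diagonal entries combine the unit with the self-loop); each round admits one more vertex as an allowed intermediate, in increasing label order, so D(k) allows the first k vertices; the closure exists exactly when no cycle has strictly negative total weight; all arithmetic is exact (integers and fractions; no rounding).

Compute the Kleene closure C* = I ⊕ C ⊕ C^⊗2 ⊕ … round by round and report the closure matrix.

D(0):
  [0, -5, ∞, -2]
  [∞, 0, 0, 12]
  [15, ∞, 0, 14]
  [7, 6, 5, 0]
D(1):
  [0, -5, ∞, -2]
  [∞, 0, 0, 12]
  [15, 10, 0, 13]
  [7, 2, 5, 0]
D(2):
  [0, -5, -5, -2]
  [∞, 0, 0, 12]
  [15, 10, 0, 13]
  [7, 2, 2, 0]
D(3):
  [0, -5, -5, -2]
  [15, 0, 0, 12]
  [15, 10, 0, 13]
  [7, 2, 2, 0]
D(4):
  [0, -5, -5, -2]
  [15, 0, 0, 12]
  [15, 10, 0, 13]
  [7, 2, 2, 0]
Answer: C* = [[0, -5, -5, -2], [15, 0, 0, 12], [15, 10, 0, 13], [7, 2, 2, 0]]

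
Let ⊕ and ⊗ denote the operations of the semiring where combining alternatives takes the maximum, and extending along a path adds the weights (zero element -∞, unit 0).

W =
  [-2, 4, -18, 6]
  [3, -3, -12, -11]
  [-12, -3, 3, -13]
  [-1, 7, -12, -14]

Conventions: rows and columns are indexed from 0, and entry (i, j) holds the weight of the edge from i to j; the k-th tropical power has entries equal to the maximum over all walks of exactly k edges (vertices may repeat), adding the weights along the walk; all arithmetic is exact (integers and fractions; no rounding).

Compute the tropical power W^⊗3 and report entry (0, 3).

W^⊗2:
  [7, 13, -6, 4]
  [1, 7, -9, 9]
  [0, 0, 6, -6]
  [10, 4, -5, 5]
W^⊗3:
  [16, 11, 1, 13]
  [10, 16, -3, 7]
  [3, 4, 9, 6]
  [8, 14, -2, 16]
Key observation: the optimum is the walk 0->1->0->3, with weight 4 + 3 + 6 = 13.
Optimal value attained by: walk 0->1->0->3.
Answer: (W^⊗3)[0][3] = 13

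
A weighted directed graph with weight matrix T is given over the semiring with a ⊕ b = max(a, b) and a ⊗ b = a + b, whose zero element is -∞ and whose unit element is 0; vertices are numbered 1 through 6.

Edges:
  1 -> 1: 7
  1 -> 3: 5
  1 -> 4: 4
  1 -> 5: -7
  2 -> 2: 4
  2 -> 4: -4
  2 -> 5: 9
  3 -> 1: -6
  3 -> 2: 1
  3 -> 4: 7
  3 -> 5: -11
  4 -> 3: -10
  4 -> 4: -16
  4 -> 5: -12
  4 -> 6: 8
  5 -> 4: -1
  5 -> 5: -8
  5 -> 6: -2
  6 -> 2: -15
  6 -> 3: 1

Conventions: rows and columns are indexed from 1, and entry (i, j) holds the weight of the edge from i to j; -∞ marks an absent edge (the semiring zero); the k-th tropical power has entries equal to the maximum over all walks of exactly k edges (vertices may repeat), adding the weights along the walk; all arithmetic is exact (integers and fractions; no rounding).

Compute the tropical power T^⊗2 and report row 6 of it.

T^⊗2:
  [14, 6, 12, 12, 0, 12]
  [-∞, 8, -14, 8, 13, 7]
  [1, 5, -1, -2, 10, 15]
  [-16, -7, 9, -3, -20, -8]
  [-∞, -17, -1, -9, -13, 7]
  [-5, 2, -∞, 8, -6, -∞]
Answer: row 6 of T^⊗2 = [-5, 2, -∞, 8, -6, -∞]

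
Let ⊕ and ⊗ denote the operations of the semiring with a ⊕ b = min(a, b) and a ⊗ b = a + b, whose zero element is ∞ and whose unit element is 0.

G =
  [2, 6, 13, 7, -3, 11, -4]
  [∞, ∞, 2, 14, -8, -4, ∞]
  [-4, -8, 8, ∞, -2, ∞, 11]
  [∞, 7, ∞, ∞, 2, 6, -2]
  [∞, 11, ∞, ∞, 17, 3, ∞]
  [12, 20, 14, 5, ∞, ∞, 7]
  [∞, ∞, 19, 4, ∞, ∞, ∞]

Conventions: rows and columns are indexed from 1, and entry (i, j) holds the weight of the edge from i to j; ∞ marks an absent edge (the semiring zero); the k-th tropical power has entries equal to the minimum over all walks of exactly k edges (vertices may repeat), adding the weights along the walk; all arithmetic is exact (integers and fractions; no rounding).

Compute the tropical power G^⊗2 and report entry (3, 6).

G^⊗2:
  [4, 5, 8, 0, -2, 0, -2]
  [-2, -6, 10, 1, 0, -5, 3]
  [-2, 0, -6, 3, -16, -12, -8]
  [18, 13, 9, 2, -1, 3, 13]
  [15, 23, 13, 8, 3, 7, 10]
  [10, 6, 22, 11, 7, 11, 3]
  [15, 11, 27, ∞, 6, 10, 2]
Key observation: the optimum is the walk 3->2->6, with weight (-8) + (-4) = -12.
Optimal value attained by: walk 3->2->6.
Answer: (G^⊗2)[3][6] = -12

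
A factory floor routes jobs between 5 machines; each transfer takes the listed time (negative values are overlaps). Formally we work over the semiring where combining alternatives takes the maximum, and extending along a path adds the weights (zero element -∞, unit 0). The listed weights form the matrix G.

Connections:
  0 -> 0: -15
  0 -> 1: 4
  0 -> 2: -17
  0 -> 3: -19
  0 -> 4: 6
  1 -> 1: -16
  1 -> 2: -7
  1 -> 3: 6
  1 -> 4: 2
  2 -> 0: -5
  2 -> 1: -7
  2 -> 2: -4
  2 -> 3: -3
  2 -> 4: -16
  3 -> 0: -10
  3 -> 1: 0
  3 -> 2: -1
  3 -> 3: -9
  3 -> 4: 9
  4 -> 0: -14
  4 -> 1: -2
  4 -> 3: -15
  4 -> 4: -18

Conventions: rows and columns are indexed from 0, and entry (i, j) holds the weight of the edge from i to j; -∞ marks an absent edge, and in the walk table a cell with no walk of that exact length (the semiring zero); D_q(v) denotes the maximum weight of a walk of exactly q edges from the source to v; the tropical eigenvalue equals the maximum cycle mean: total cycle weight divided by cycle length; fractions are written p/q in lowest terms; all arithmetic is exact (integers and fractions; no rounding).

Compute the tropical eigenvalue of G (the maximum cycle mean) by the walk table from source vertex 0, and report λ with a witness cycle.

q=0: [0, -∞, -∞, -∞, -∞]
q=1: [-15, 4, -17, -19, 6]
q=2: [-8, 4, -3, 10, 6]
q=3: [0, 10, 9, 10, 19]
q=4: [5, 17, 9, 16, 19]
q=5: [6, 17, 15, 23, 25]
Optimal cycle mean attained by: cycle 1->3->4->1, total 6 + 9 + (-2), length 3.
Answer: λ = 13/3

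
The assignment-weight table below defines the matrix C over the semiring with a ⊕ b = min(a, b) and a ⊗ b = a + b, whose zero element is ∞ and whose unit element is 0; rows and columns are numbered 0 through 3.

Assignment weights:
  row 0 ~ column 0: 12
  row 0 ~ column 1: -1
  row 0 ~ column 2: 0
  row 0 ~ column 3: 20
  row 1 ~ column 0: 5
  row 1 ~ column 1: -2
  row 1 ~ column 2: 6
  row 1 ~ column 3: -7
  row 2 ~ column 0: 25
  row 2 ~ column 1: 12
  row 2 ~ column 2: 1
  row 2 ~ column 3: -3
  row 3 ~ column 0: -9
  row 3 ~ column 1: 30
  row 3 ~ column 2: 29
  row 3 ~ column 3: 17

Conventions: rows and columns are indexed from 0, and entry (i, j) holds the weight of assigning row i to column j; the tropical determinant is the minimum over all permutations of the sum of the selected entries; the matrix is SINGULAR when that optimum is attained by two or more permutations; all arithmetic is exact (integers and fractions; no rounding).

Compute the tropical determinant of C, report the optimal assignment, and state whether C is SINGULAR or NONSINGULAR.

σ = (0, 1, 2, 3): 12 + (-2) + 1 + 17 = 28
σ = (0, 1, 3, 2): 12 + (-2) + (-3) + 29 = 36
σ = (0, 2, 1, 3): 12 + 6 + 12 + 17 = 47
σ = (0, 2, 3, 1): 12 + 6 + (-3) + 30 = 45
σ = (0, 3, 1, 2): 12 + (-7) + 12 + 29 = 46
σ = (0, 3, 2, 1): 12 + (-7) + 1 + 30 = 36
σ = (1, 0, 2, 3): (-1) + 5 + 1 + 17 = 22
σ = (1, 0, 3, 2): (-1) + 5 + (-3) + 29 = 30
σ = (1, 2, 0, 3): (-1) + 6 + 25 + 17 = 47
σ = (1, 2, 3, 0): (-1) + 6 + (-3) + (-9) = -7
σ = (1, 3, 0, 2): (-1) + (-7) + 25 + 29 = 46
σ = (1, 3, 2, 0): (-1) + (-7) + 1 + (-9) = -16
σ = (2, 0, 1, 3): 0 + 5 + 12 + 17 = 34
σ = (2, 0, 3, 1): 0 + 5 + (-3) + 30 = 32
σ = (2, 1, 0, 3): 0 + (-2) + 25 + 17 = 40
σ = (2, 1, 3, 0): 0 + (-2) + (-3) + (-9) = -14
σ = (2, 3, 0, 1): 0 + (-7) + 25 + 30 = 48
σ = (2, 3, 1, 0): 0 + (-7) + 12 + (-9) = -4
σ = (3, 0, 1, 2): 20 + 5 + 12 + 29 = 66
σ = (3, 0, 2, 1): 20 + 5 + 1 + 30 = 56
σ = (3, 1, 0, 2): 20 + (-2) + 25 + 29 = 72
σ = (3, 1, 2, 0): 20 + (-2) + 1 + (-9) = 10
σ = (3, 2, 0, 1): 20 + 6 + 25 + 30 = 81
σ = (3, 2, 1, 0): 20 + 6 + 12 + (-9) = 29
Optimal value attained by: σ = (1, 3, 2, 0).
Answer: det⊕(C) = -16; verdict: NONSINGULAR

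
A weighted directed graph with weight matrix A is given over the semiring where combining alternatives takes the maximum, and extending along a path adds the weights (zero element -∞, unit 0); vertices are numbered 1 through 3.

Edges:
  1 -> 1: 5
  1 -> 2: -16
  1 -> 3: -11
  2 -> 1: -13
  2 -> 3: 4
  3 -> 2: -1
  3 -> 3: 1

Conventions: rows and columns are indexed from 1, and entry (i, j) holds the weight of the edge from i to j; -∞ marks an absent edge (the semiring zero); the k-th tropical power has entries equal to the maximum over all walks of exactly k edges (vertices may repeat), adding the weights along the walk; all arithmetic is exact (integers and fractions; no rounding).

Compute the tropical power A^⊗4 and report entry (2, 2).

A^⊗2:
  [10, -11, -6]
  [-8, 3, 5]
  [-14, 0, 3]
A^⊗3:
  [15, -6, -1]
  [-3, 4, 7]
  [-9, 2, 4]
A^⊗4:
  [20, -1, 4]
  [2, 6, 8]
  [-4, 3, 6]
Key observation: the optimum is the walk 2->3->2->3->2, with weight 4 + (-1) + 4 + (-1) = 6.
Optimal value attained by: walk 2->3->2->3->2.
Answer: (A^⊗4)[2][2] = 6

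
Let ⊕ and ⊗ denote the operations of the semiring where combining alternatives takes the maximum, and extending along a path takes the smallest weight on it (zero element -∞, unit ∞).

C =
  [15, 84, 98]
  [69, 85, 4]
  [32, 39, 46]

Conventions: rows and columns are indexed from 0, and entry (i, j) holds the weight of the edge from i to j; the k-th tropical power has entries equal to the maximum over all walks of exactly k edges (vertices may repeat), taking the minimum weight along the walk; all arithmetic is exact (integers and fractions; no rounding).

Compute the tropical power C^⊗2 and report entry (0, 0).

C^⊗2:
  [69, 84, 46]
  [69, 85, 69]
  [39, 39, 46]
Key observation: the optimum is the walk 0->1->0, with weight 84 min 69 = 69.
Optimal value attained by: walk 0->1->0.
Answer: (C^⊗2)[0][0] = 69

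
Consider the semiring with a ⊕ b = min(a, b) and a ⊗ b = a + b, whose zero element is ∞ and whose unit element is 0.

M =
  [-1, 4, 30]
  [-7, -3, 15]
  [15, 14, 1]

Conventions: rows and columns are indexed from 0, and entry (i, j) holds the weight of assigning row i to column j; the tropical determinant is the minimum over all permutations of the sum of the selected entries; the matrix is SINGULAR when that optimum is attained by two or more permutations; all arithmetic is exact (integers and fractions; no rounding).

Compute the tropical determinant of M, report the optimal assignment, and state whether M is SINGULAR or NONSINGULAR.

σ = (0, 1, 2): (-1) + (-3) + 1 = -3
σ = (0, 2, 1): (-1) + 15 + 14 = 28
σ = (1, 0, 2): 4 + (-7) + 1 = -2
σ = (1, 2, 0): 4 + 15 + 15 = 34
σ = (2, 0, 1): 30 + (-7) + 14 = 37
σ = (2, 1, 0): 30 + (-3) + 15 = 42
Optimal value attained by: σ = (0, 1, 2).
Answer: det⊕(M) = -3; verdict: NONSINGULAR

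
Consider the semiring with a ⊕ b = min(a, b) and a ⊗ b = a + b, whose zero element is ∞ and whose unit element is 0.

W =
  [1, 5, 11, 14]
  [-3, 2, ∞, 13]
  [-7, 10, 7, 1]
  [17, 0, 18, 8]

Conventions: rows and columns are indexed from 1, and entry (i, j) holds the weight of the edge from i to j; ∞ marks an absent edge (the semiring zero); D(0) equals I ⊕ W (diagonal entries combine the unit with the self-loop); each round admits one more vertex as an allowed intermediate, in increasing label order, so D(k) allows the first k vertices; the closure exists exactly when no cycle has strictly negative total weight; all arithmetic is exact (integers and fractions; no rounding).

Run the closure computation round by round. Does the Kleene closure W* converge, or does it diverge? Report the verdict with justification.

D(0):
  [0, 5, 11, 14]
  [-3, 0, ∞, 13]
  [-7, 10, 0, 1]
  [17, 0, 18, 0]
D(1):
  [0, 5, 11, 14]
  [-3, 0, 8, 11]
  [-7, -2, 0, 1]
  [17, 0, 18, 0]
D(2):
  [0, 5, 11, 14]
  [-3, 0, 8, 11]
  [-7, -2, 0, 1]
  [-3, 0, 8, 0]
D(3):
  [0, 5, 11, 12]
  [-3, 0, 8, 9]
  [-7, -2, 0, 1]
  [-3, 0, 8, 0]
D(4):
  [0, 5, 11, 12]
  [-3, 0, 8, 9]
  [-7, -2, 0, 1]
  [-3, 0, 8, 0]
Key observation: every diagonal entry stays at the unit through all rounds, so no improving cycle exists.
Answer: CONVERGES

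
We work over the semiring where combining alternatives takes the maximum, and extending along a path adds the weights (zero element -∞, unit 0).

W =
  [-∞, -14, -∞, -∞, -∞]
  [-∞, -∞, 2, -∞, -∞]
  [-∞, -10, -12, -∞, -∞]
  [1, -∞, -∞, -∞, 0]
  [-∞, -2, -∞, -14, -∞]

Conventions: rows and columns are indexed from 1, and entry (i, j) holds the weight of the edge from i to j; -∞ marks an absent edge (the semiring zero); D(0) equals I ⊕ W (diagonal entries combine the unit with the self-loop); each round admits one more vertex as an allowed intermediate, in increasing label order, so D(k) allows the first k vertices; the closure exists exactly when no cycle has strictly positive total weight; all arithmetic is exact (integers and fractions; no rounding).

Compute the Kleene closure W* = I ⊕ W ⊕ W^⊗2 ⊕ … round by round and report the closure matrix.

D(0):
  [0, -14, -∞, -∞, -∞]
  [-∞, 0, 2, -∞, -∞]
  [-∞, -10, 0, -∞, -∞]
  [1, -∞, -∞, 0, 0]
  [-∞, -2, -∞, -14, 0]
D(1):
  [0, -14, -∞, -∞, -∞]
  [-∞, 0, 2, -∞, -∞]
  [-∞, -10, 0, -∞, -∞]
  [1, -13, -∞, 0, 0]
  [-∞, -2, -∞, -14, 0]
D(2):
  [0, -14, -12, -∞, -∞]
  [-∞, 0, 2, -∞, -∞]
  [-∞, -10, 0, -∞, -∞]
  [1, -13, -11, 0, 0]
  [-∞, -2, 0, -14, 0]
D(3):
  [0, -14, -12, -∞, -∞]
  [-∞, 0, 2, -∞, -∞]
  [-∞, -10, 0, -∞, -∞]
  [1, -13, -11, 0, 0]
  [-∞, -2, 0, -14, 0]
D(4):
  [0, -14, -12, -∞, -∞]
  [-∞, 0, 2, -∞, -∞]
  [-∞, -10, 0, -∞, -∞]
  [1, -13, -11, 0, 0]
  [-13, -2, 0, -14, 0]
D(5):
  [0, -14, -12, -∞, -∞]
  [-∞, 0, 2, -∞, -∞]
  [-∞, -10, 0, -∞, -∞]
  [1, -2, 0, 0, 0]
  [-13, -2, 0, -14, 0]
Answer: W* = [[0, -14, -12, -∞, -∞], [-∞, 0, 2, -∞, -∞], [-∞, -10, 0, -∞, -∞], [1, -2, 0, 0, 0], [-13, -2, 0, -14, 0]]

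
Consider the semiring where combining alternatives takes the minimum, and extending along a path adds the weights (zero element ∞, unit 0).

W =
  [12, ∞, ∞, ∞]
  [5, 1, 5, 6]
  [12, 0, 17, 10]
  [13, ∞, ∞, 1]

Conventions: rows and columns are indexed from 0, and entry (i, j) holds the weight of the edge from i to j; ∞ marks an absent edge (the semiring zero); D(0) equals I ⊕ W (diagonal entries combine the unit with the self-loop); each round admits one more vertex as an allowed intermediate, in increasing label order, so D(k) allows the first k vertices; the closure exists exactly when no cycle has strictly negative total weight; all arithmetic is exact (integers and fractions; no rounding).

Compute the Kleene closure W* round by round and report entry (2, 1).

D(0):
  [0, ∞, ∞, ∞]
  [5, 0, 5, 6]
  [12, 0, 0, 10]
  [13, ∞, ∞, 0]
D(1):
  [0, ∞, ∞, ∞]
  [5, 0, 5, 6]
  [12, 0, 0, 10]
  [13, ∞, ∞, 0]
D(2):
  [0, ∞, ∞, ∞]
  [5, 0, 5, 6]
  [5, 0, 0, 6]
  [13, ∞, ∞, 0]
D(3):
  [0, ∞, ∞, ∞]
  [5, 0, 5, 6]
  [5, 0, 0, 6]
  [13, ∞, ∞, 0]
D(4):
  [0, ∞, ∞, ∞]
  [5, 0, 5, 6]
  [5, 0, 0, 6]
  [13, ∞, ∞, 0]
Answer: W*[2][1] = 0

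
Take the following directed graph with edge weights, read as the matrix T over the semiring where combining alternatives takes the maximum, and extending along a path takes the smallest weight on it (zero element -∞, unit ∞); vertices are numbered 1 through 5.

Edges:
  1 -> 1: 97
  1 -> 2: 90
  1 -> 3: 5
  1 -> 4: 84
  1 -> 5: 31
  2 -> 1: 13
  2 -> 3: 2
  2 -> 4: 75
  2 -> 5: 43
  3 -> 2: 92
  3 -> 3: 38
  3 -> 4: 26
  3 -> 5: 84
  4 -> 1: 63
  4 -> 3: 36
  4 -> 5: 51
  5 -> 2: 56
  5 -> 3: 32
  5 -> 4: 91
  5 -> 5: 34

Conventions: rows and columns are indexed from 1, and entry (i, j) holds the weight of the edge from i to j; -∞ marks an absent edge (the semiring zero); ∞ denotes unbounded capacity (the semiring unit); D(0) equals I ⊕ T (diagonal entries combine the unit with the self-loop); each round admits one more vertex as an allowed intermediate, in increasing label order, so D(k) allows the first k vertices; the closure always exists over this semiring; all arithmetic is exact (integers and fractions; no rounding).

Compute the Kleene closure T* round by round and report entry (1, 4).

D(0):
  [∞, 90, 5, 84, 31]
  [13, ∞, 2, 75, 43]
  [-∞, 92, ∞, 26, 84]
  [63, -∞, 36, ∞, 51]
  [-∞, 56, 32, 91, ∞]
D(1):
  [∞, 90, 5, 84, 31]
  [13, ∞, 5, 75, 43]
  [-∞, 92, ∞, 26, 84]
  [63, 63, 36, ∞, 51]
  [-∞, 56, 32, 91, ∞]
D(2):
  [∞, 90, 5, 84, 43]
  [13, ∞, 5, 75, 43]
  [13, 92, ∞, 75, 84]
  [63, 63, 36, ∞, 51]
  [13, 56, 32, 91, ∞]
D(3):
  [∞, 90, 5, 84, 43]
  [13, ∞, 5, 75, 43]
  [13, 92, ∞, 75, 84]
  [63, 63, 36, ∞, 51]
  [13, 56, 32, 91, ∞]
D(4):
  [∞, 90, 36, 84, 51]
  [63, ∞, 36, 75, 51]
  [63, 92, ∞, 75, 84]
  [63, 63, 36, ∞, 51]
  [63, 63, 36, 91, ∞]
D(5):
  [∞, 90, 36, 84, 51]
  [63, ∞, 36, 75, 51]
  [63, 92, ∞, 84, 84]
  [63, 63, 36, ∞, 51]
  [63, 63, 36, 91, ∞]
Answer: T*[1][4] = 84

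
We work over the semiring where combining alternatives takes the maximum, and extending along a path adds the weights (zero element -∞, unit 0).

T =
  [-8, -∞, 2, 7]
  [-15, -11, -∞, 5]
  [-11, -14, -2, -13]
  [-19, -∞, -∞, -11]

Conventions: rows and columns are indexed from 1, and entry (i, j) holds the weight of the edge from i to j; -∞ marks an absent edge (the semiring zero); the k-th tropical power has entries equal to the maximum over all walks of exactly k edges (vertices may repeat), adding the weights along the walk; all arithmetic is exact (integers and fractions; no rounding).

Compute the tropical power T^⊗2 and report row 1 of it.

T^⊗2:
  [-9, -12, 0, -1]
  [-14, -22, -13, -6]
  [-13, -16, -4, -4]
  [-27, -∞, -17, -12]
Answer: row 1 of T^⊗2 = [-9, -12, 0, -1]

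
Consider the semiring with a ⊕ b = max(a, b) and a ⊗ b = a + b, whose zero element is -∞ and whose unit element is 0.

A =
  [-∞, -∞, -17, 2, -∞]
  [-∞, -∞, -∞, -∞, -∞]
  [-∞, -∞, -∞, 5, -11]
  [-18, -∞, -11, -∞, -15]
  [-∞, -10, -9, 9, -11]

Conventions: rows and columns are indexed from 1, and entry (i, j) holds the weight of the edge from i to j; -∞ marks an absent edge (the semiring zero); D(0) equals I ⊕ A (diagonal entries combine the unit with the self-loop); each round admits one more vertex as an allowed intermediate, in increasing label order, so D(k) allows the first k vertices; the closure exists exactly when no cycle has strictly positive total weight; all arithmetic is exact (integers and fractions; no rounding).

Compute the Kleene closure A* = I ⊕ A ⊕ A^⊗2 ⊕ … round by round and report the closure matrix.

D(0):
  [0, -∞, -17, 2, -∞]
  [-∞, 0, -∞, -∞, -∞]
  [-∞, -∞, 0, 5, -11]
  [-18, -∞, -11, 0, -15]
  [-∞, -10, -9, 9, 0]
D(1):
  [0, -∞, -17, 2, -∞]
  [-∞, 0, -∞, -∞, -∞]
  [-∞, -∞, 0, 5, -11]
  [-18, -∞, -11, 0, -15]
  [-∞, -10, -9, 9, 0]
D(2):
  [0, -∞, -17, 2, -∞]
  [-∞, 0, -∞, -∞, -∞]
  [-∞, -∞, 0, 5, -11]
  [-18, -∞, -11, 0, -15]
  [-∞, -10, -9, 9, 0]
D(3):
  [0, -∞, -17, 2, -28]
  [-∞, 0, -∞, -∞, -∞]
  [-∞, -∞, 0, 5, -11]
  [-18, -∞, -11, 0, -15]
  [-∞, -10, -9, 9, 0]
D(4):
  [0, -∞, -9, 2, -13]
  [-∞, 0, -∞, -∞, -∞]
  [-13, -∞, 0, 5, -10]
  [-18, -∞, -11, 0, -15]
  [-9, -10, -2, 9, 0]
D(5):
  [0, -23, -9, 2, -13]
  [-∞, 0, -∞, -∞, -∞]
  [-13, -20, 0, 5, -10]
  [-18, -25, -11, 0, -15]
  [-9, -10, -2, 9, 0]
Answer: A* = [[0, -23, -9, 2, -13], [-∞, 0, -∞, -∞, -∞], [-13, -20, 0, 5, -10], [-18, -25, -11, 0, -15], [-9, -10, -2, 9, 0]]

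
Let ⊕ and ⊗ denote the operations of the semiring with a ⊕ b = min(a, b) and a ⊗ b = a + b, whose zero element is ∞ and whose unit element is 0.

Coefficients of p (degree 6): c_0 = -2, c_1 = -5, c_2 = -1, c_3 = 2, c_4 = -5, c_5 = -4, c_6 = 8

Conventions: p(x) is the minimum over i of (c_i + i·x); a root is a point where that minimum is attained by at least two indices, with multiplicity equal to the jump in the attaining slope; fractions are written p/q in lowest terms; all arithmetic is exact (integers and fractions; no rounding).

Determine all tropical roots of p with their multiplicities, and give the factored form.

hull edge (i=0, c=-2) to (i=1, c=-5): slope -3, span 1
hull edge (i=1, c=-5) to (i=4, c=-5): slope 0, span 3
hull edge (i=4, c=-5) to (i=5, c=-4): slope 1, span 1
hull edge (i=5, c=-4) to (i=6, c=8): slope 12, span 1
Factored form: p(x) = 8 ⊗ (x ⊕ (-12)) ⊗ (x ⊕ (-1)) ⊗ (x ⊕ 0) ⊗ (x ⊕ 0) ⊗ (x ⊕ 0) ⊗ (x ⊕ 3)
Answer: roots = -12 (mult 1), -1 (mult 1), 0 (mult 3), 3 (mult 1)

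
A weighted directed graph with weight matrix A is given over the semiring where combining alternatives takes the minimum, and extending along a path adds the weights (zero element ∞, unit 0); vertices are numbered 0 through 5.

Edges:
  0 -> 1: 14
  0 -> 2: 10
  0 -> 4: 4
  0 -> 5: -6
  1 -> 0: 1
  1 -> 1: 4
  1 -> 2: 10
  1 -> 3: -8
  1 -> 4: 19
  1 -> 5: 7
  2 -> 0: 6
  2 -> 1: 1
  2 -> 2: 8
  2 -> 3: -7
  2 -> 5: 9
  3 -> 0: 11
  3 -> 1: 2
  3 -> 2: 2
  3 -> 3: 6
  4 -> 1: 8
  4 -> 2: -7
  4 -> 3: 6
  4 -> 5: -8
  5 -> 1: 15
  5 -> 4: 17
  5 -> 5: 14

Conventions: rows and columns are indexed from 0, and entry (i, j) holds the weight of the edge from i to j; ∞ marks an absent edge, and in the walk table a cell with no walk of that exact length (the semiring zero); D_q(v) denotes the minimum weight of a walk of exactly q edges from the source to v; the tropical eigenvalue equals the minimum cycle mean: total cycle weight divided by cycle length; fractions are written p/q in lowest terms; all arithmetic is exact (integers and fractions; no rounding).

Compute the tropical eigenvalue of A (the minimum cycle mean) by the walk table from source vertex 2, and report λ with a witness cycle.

q=0: [∞, ∞, 0, ∞, ∞, ∞]
q=1: [6, 1, 8, -7, ∞, 9]
q=2: [2, -5, -5, -7, 10, 0]
q=3: [-4, -5, -5, -13, 6, -4]
q=4: [-4, -11, -11, -13, 0, -10]
q=5: [-10, -11, -11, -19, 0, -10]
q=6: [-10, -17, -17, -19, -6, -16]
Optimal cycle mean attained by: cycle 1->3->1, total (-8) + 2, length 2.
Answer: λ = -3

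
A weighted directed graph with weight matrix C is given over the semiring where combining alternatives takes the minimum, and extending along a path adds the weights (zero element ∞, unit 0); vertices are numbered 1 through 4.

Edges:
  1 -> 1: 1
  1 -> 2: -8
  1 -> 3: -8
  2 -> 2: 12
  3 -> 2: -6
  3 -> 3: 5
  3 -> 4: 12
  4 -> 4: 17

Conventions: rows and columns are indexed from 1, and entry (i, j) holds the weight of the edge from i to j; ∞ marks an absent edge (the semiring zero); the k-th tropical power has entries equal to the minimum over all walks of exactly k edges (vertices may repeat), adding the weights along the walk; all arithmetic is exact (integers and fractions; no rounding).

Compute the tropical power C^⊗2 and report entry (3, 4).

C^⊗2:
  [2, -14, -7, 4]
  [∞, 24, ∞, ∞]
  [∞, -1, 10, 17]
  [∞, ∞, ∞, 34]
Key observation: the optimum is the walk 3->3->4, with weight 5 + 12 = 17.
Optimal value attained by: walk 3->3->4.
Answer: (C^⊗2)[3][4] = 17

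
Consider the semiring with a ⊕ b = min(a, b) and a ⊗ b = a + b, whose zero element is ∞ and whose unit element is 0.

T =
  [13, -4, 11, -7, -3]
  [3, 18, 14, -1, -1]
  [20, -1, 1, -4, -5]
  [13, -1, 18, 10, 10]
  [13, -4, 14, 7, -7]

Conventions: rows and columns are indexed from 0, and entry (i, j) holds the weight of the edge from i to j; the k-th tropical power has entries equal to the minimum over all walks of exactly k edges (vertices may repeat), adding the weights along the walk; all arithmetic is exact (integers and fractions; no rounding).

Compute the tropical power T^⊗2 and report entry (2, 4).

T^⊗2:
  [-1, -8, 10, -5, -10]
  [12, -5, 13, -4, -8]
  [2, -9, 2, -3, -12]
  [2, 6, 13, -2, -2]
  [-1, -11, 7, -5, -14]
Key observation: the optimum is the walk 2->4->4, with weight (-5) + (-7) = -12.
Optimal value attained by: walk 2->4->4.
Answer: (T^⊗2)[2][4] = -12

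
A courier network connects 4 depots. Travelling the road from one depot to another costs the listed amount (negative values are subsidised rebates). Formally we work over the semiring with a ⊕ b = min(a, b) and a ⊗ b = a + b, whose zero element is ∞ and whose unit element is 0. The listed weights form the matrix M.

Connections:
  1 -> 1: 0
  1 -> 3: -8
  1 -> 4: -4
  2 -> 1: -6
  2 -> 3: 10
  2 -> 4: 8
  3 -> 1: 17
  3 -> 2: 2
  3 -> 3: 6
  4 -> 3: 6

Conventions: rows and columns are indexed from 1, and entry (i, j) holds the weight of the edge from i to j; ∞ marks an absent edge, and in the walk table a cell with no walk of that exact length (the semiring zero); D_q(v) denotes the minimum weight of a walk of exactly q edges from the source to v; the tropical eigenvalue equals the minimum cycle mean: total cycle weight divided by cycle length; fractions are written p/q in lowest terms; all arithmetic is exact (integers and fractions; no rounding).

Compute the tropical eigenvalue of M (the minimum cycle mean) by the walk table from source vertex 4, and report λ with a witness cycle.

q=0: [∞, ∞, ∞, 0]
q=1: [∞, ∞, 6, ∞]
q=2: [23, 8, 12, ∞]
q=3: [2, 14, 15, 16]
q=4: [2, 17, -6, -2]
Optimal cycle mean attained by: cycle 1->3->2->1, total (-8) + 2 + (-6), length 3.
Answer: λ = -4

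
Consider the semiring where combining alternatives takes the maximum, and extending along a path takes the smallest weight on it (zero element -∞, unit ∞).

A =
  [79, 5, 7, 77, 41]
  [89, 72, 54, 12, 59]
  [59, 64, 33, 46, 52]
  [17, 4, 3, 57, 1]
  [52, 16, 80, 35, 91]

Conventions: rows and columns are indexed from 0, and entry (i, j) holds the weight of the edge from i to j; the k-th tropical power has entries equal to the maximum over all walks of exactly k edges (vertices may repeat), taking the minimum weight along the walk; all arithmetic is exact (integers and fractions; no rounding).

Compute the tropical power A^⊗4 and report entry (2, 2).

A^⊗2:
  [79, 16, 41, 77, 41]
  [79, 72, 59, 77, 59]
  [64, 64, 54, 59, 59]
  [17, 5, 7, 57, 17]
  [59, 64, 80, 52, 91]
A^⊗3:
  [79, 41, 41, 77, 41]
  [79, 72, 59, 77, 59]
  [64, 64, 59, 64, 59]
  [17, 16, 17, 57, 17]
  [64, 64, 80, 59, 91]
A^⊗4:
  [79, 41, 41, 77, 41]
  [79, 72, 59, 77, 59]
  [64, 64, 59, 64, 59]
  [17, 17, 17, 57, 17]
  [64, 64, 80, 64, 91]
Key observation: the optimum is the walk 2->1->1->4->2, with weight 64 min 72 min 59 min 80 = 59.
Optimal value attained by: walk 2->1->1->4->2.
Answer: (A^⊗4)[2][2] = 59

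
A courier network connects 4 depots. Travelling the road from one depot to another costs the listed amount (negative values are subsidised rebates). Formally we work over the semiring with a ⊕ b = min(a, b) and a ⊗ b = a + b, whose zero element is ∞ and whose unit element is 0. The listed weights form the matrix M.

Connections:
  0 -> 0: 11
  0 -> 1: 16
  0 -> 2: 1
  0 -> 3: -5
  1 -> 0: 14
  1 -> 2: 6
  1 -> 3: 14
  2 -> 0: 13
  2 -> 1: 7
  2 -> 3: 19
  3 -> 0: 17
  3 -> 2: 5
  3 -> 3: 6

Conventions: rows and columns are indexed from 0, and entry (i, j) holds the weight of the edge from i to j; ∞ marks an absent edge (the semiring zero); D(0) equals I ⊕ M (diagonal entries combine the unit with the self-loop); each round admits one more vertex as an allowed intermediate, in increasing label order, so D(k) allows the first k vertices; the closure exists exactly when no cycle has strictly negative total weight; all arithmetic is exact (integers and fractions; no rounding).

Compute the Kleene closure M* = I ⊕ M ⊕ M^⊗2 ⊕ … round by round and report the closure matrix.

D(0):
  [0, 16, 1, -5]
  [14, 0, 6, 14]
  [13, 7, 0, 19]
  [17, ∞, 5, 0]
D(1):
  [0, 16, 1, -5]
  [14, 0, 6, 9]
  [13, 7, 0, 8]
  [17, 33, 5, 0]
D(2):
  [0, 16, 1, -5]
  [14, 0, 6, 9]
  [13, 7, 0, 8]
  [17, 33, 5, 0]
D(3):
  [0, 8, 1, -5]
  [14, 0, 6, 9]
  [13, 7, 0, 8]
  [17, 12, 5, 0]
D(4):
  [0, 7, 0, -5]
  [14, 0, 6, 9]
  [13, 7, 0, 8]
  [17, 12, 5, 0]
Answer: M* = [[0, 7, 0, -5], [14, 0, 6, 9], [13, 7, 0, 8], [17, 12, 5, 0]]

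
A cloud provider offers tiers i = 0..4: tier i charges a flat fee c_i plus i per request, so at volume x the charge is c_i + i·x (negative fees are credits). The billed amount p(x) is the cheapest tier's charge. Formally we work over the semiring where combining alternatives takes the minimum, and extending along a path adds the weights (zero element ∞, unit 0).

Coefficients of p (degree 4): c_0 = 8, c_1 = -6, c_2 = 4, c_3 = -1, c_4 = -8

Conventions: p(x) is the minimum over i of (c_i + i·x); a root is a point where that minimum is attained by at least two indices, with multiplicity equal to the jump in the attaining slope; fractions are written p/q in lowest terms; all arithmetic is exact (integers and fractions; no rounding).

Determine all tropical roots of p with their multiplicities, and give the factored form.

hull edge (i=0, c=8) to (i=1, c=-6): slope -14, span 1
hull edge (i=1, c=-6) to (i=4, c=-8): slope -2/3, span 3
Factored form: p(x) = -8 ⊗ (x ⊕ 2/3) ⊗ (x ⊕ 2/3) ⊗ (x ⊕ 2/3) ⊗ (x ⊕ 14)
Answer: roots = 2/3 (mult 3), 14 (mult 1)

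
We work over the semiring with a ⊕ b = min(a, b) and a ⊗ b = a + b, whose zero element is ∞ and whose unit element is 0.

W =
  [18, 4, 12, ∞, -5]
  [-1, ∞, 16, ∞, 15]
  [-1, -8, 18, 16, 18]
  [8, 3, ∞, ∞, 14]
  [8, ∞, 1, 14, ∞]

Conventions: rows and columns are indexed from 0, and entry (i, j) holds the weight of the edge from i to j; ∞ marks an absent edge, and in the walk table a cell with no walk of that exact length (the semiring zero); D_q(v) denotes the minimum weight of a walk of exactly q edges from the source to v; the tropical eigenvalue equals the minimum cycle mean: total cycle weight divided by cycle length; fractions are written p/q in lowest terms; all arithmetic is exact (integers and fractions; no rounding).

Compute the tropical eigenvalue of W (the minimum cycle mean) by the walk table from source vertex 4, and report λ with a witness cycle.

q=0: [∞, ∞, ∞, ∞, 0]
q=1: [8, ∞, 1, 14, ∞]
q=2: [0, -7, 19, 17, 3]
q=3: [-8, 4, 4, 17, -5]
q=4: [3, -4, -4, 9, -13]
q=5: [-5, -12, -12, 1, -2]
Optimal cycle mean attained by: cycle 0->4->2->1->0, total (-5) + 1 + (-8) + (-1), length 4.
Answer: λ = -13/4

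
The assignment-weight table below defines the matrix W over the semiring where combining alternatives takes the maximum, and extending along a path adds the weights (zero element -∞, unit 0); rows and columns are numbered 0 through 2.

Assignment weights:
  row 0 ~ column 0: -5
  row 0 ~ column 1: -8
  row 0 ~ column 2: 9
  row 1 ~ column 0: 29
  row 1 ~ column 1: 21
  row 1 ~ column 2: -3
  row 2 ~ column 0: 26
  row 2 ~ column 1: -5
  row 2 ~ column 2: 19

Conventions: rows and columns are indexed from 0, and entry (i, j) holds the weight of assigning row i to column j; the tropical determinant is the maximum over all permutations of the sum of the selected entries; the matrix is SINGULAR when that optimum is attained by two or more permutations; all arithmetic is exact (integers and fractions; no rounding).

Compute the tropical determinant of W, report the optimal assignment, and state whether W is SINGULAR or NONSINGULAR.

σ = (0, 1, 2): (-5) + 21 + 19 = 35
σ = (0, 2, 1): (-5) + (-3) + (-5) = -13
σ = (1, 0, 2): (-8) + 29 + 19 = 40
σ = (1, 2, 0): (-8) + (-3) + 26 = 15
σ = (2, 0, 1): 9 + 29 + (-5) = 33
σ = (2, 1, 0): 9 + 21 + 26 = 56
Optimal value attained by: σ = (2, 1, 0).
Answer: det⊕(W) = 56; verdict: NONSINGULAR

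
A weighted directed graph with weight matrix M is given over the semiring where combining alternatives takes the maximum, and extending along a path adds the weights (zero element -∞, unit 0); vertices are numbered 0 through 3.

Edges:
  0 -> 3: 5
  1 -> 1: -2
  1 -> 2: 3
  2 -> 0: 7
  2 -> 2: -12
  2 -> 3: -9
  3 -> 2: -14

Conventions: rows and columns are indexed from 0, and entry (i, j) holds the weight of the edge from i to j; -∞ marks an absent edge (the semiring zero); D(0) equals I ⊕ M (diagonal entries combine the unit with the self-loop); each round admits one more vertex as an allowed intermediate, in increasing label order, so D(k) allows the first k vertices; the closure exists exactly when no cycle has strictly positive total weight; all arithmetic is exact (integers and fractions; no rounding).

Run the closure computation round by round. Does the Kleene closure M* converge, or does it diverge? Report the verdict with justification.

D(0):
  [0, -∞, -∞, 5]
  [-∞, 0, 3, -∞]
  [7, -∞, 0, -9]
  [-∞, -∞, -14, 0]
D(1):
  [0, -∞, -∞, 5]
  [-∞, 0, 3, -∞]
  [7, -∞, 0, 12]
  [-∞, -∞, -14, 0]
D(2):
  [0, -∞, -∞, 5]
  [-∞, 0, 3, -∞]
  [7, -∞, 0, 12]
  [-∞, -∞, -14, 0]
D(3):
  [0, -∞, -∞, 5]
  [10, 0, 3, 15]
  [7, -∞, 0, 12]
  [-7, -∞, -14, 0]
D(4):
  [0, -∞, -9, 5]
  [10, 0, 3, 15]
  [7, -∞, 0, 12]
  [-7, -∞, -14, 0]
Key observation: every diagonal entry stays at the unit through all rounds, so no improving cycle exists.
Answer: CONVERGES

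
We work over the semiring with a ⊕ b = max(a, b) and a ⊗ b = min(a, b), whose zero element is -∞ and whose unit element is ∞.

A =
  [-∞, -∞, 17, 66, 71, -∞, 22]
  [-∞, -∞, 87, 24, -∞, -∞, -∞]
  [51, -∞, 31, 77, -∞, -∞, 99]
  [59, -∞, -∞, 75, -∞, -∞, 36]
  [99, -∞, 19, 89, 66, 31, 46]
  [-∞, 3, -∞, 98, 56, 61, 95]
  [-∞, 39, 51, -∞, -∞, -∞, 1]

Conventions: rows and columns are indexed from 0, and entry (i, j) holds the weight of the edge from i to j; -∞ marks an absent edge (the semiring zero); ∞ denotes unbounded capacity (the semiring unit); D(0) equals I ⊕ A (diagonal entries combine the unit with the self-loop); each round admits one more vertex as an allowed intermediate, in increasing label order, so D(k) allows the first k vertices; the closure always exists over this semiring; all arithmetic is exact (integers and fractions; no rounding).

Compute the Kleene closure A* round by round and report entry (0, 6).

D(0):
  [∞, -∞, 17, 66, 71, -∞, 22]
  [-∞, ∞, 87, 24, -∞, -∞, -∞]
  [51, -∞, ∞, 77, -∞, -∞, 99]
  [59, -∞, -∞, ∞, -∞, -∞, 36]
  [99, -∞, 19, 89, ∞, 31, 46]
  [-∞, 3, -∞, 98, 56, ∞, 95]
  [-∞, 39, 51, -∞, -∞, -∞, ∞]
D(1):
  [∞, -∞, 17, 66, 71, -∞, 22]
  [-∞, ∞, 87, 24, -∞, -∞, -∞]
  [51, -∞, ∞, 77, 51, -∞, 99]
  [59, -∞, 17, ∞, 59, -∞, 36]
  [99, -∞, 19, 89, ∞, 31, 46]
  [-∞, 3, -∞, 98, 56, ∞, 95]
  [-∞, 39, 51, -∞, -∞, -∞, ∞]
D(2):
  [∞, -∞, 17, 66, 71, -∞, 22]
  [-∞, ∞, 87, 24, -∞, -∞, -∞]
  [51, -∞, ∞, 77, 51, -∞, 99]
  [59, -∞, 17, ∞, 59, -∞, 36]
  [99, -∞, 19, 89, ∞, 31, 46]
  [-∞, 3, 3, 98, 56, ∞, 95]
  [-∞, 39, 51, 24, -∞, -∞, ∞]
D(3):
  [∞, -∞, 17, 66, 71, -∞, 22]
  [51, ∞, 87, 77, 51, -∞, 87]
  [51, -∞, ∞, 77, 51, -∞, 99]
  [59, -∞, 17, ∞, 59, -∞, 36]
  [99, -∞, 19, 89, ∞, 31, 46]
  [3, 3, 3, 98, 56, ∞, 95]
  [51, 39, 51, 51, 51, -∞, ∞]
D(4):
  [∞, -∞, 17, 66, 71, -∞, 36]
  [59, ∞, 87, 77, 59, -∞, 87]
  [59, -∞, ∞, 77, 59, -∞, 99]
  [59, -∞, 17, ∞, 59, -∞, 36]
  [99, -∞, 19, 89, ∞, 31, 46]
  [59, 3, 17, 98, 59, ∞, 95]
  [51, 39, 51, 51, 51, -∞, ∞]
D(5):
  [∞, -∞, 19, 71, 71, 31, 46]
  [59, ∞, 87, 77, 59, 31, 87]
  [59, -∞, ∞, 77, 59, 31, 99]
  [59, -∞, 19, ∞, 59, 31, 46]
  [99, -∞, 19, 89, ∞, 31, 46]
  [59, 3, 19, 98, 59, ∞, 95]
  [51, 39, 51, 51, 51, 31, ∞]
D(6):
  [∞, 3, 19, 71, 71, 31, 46]
  [59, ∞, 87, 77, 59, 31, 87]
  [59, 3, ∞, 77, 59, 31, 99]
  [59, 3, 19, ∞, 59, 31, 46]
  [99, 3, 19, 89, ∞, 31, 46]
  [59, 3, 19, 98, 59, ∞, 95]
  [51, 39, 51, 51, 51, 31, ∞]
D(7):
  [∞, 39, 46, 71, 71, 31, 46]
  [59, ∞, 87, 77, 59, 31, 87]
  [59, 39, ∞, 77, 59, 31, 99]
  [59, 39, 46, ∞, 59, 31, 46]
  [99, 39, 46, 89, ∞, 31, 46]
  [59, 39, 51, 98, 59, ∞, 95]
  [51, 39, 51, 51, 51, 31, ∞]
Answer: A*[0][6] = 46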